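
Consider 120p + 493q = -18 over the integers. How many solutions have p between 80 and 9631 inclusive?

gcd(493, 120) = 1.
By Bézout, 120×(-152) + 493×(37) = 1.
Particular solution: (271, -66).
General solution: p = 271 + 493t, q = -66 - 120t for integer t.
80 ≤ 271 + 493t ≤ 9631 gives t ∈ [0, 18], which is 19 values.

19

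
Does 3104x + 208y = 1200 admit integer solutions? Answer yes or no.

gcd(3104, 208):
  3104 = 14*208 + 192
  208 = 1*192 + 16
  192 = 12*16
so gcd(3104, 208) = 16.
16 divides 1200, so integer solutions exist.

yes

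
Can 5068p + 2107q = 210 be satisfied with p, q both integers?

gcd(5068, 2107) = 7.
7 divides 210, so integer solutions exist.

yes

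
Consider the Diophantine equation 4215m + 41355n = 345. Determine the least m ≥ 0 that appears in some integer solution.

gcd(41355, 4215) = 15  (41355 = 9*4215 + 3420, 4215 = 1*3420 + 795, 3420 = 4*795 + 240, 795 = 3*240 + 75, 240 = 3*75 + 15, 75 = 5*15).
15 divides 345, so solutions exist.
Back-substituting, 4215*(-520) + 41355*(53) = 15.
Scale by 345/15 = 23: (m₀, n₀) = (-11960, 1219).
General solution: m = -11960 + 2757t, n = 1219 - 281t for integer t.
m ≥ 0: smallest is -11960 mod 2757 = 1825 (at t = 5), with n = -186.

1825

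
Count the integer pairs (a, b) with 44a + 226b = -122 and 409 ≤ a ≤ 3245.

gcd(226, 44):
  226 = 5·44 + 6
  44 = 7·6 + 2
  6 = 3·2
so gcd(226, 44) = 2.
Back-substitute for Bézout coefficients:
  2 = 44 - 7·6
  ... = 44·(36) + 226·(-7)
Scale by -61: particular solution (-2196, 427); reduce a mod 113: (64, -13).
General solution: a = 64 + 113t, b = -13 - 22t for integer t.
409 ≤ 64 + 113t ≤ 3245 gives t ∈ [4, 28], which is 25 values.

25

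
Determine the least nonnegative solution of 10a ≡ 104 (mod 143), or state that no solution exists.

gcd(143, 10) = 1.
1 divides 104, so solutions exist.
By Bézout, 10×(43) + 143×(-3) = 1.
So 10×(43) ≡ 1 (mod 143); multiply by 104: a ≡ 4472 (mod 143).
Smallest nonnegative: a = 4472 mod 143 = 39.

39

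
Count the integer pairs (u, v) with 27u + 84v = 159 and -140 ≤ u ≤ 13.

6

gcd(84, 27):
  84 = 3*27 + 3
  27 = 9*3
so gcd(84, 27) = 3.
Back-substitute for Bézout coefficients:
  3 = 84 - 3*27
  ... = 27*(-3) + 84*(1)
Scale by 53: particular solution (-159, 53); reduce u mod 28: (9, -1).
General solution: u = 9 + 28t, v = -1 - 9t for integer t.
-140 ≤ 9 + 28t ≤ 13 gives t ∈ [-5, 0], which is 6 values.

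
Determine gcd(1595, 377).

gcd(1595, 377):
  1595 = 4×377 + 87
  377 = 4×87 + 29
  87 = 3×29
so gcd(1595, 377) = 29.

29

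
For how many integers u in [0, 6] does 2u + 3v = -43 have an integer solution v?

gcd(3, 2):
  3 = 1×2 + 1
  2 = 2×1
so gcd(3, 2) = 1.
Back-substitute for Bézout coefficients:
  1 = 3 - 1×2
  ... = 2×(-1) + 3×(1)
Scale by -43: particular solution (43, -43); reduce u mod 3: (1, -15).
General solution: u = 1 + 3t, v = -15 - 2t for integer t.
0 ≤ 1 + 3t ≤ 6 gives t ∈ [0, 1], which is 2 values.

2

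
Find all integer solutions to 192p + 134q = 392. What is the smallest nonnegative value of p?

gcd(192, 134) = 2  (192 = 1×134 + 58, 134 = 2×58 + 18, 58 = 3×18 + 4, 18 = 4×4 + 2, 4 = 2×2).
2 divides 392, so solutions exist.
Back-substituting, 192×(-30) + 134×(43) = 2.
Scale by 392/2 = 196: (p₀, q₀) = (-5880, 8428).
General solution: p = -5880 + 67t, q = 8428 - 96t for integer t.
p ≥ 0: smallest is -5880 mod 67 = 16 (at t = 88), with q = -20.

16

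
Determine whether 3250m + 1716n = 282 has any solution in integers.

gcd(3250, 1716):
  3250 = 1*1716 + 1534
  1716 = 1*1534 + 182
  1534 = 8*182 + 78
  182 = 2*78 + 26
  78 = 3*26
so gcd(3250, 1716) = 26.
26 does not divide 282 (remainder 22), so no integer solutions.

no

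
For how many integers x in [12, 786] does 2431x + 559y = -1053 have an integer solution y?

gcd(2431, 559):
  2431 = 4×559 + 195
  559 = 2×195 + 169
  195 = 1×169 + 26
  169 = 6×26 + 13
  26 = 2×13
so gcd(2431, 559) = 13.
Back-substitute for Bézout coefficients:
  13 = 169 - 6×26
  ... = 2431×(-20) + 559×(87)
Scale by -81: particular solution (1620, -7047); reduce x mod 43: (29, -128).
General solution: x = 29 + 43t, y = -128 - 187t for integer t.
12 ≤ 29 + 43t ≤ 786 gives t ∈ [0, 17], which is 18 values.

18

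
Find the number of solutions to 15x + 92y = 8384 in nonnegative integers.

6

gcd(92, 15) = 1  (92 = 6×15 + 2, 15 = 7×2 + 1, 2 = 2×1).
Back-substituting, 15×(43) + 92×(-7) = 1.
Scale by 8384: one solution is (360512, -58688). Reduce x mod 92: (56, 82).
General: x = 56 + 92t, y = 82 - 15t.
x ≥ 0 ⇒ t ≥ 0; y ≥ 0 ⇒ t ≤ 5. So t ∈ [0, 5]: 6 solutions.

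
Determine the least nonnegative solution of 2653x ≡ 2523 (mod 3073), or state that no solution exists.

no solution

gcd(3073, 2653) = 7  (3073 = 1·2653 + 420, 2653 = 6·420 + 133, 420 = 3·133 + 21, 133 = 6·21 + 7, 21 = 3·7).
7 does not divide 2523, so the congruence has no solution.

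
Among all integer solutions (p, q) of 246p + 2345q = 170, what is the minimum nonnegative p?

gcd(2345, 246):
  2345 = 9×246 + 131
  246 = 1×131 + 115
  131 = 1×115 + 16
  115 = 7×16 + 3
  16 = 5×3 + 1
  3 = 3×1
so gcd(2345, 246) = 1.
1 divides 170, so solutions exist.
Back-substitute for Bézout coefficients:
  1 = 16 - 5×3
  ... = 246×(-734) + 2345×(77)
Scale by 170/1 = 170: (p₀, q₀) = (-124780, 13090).
General solution: p = -124780 + 2345t, q = 13090 - 246t for integer t.
p ≥ 0: smallest is -124780 mod 2345 = 1850 (at t = 54), with q = -194.

1850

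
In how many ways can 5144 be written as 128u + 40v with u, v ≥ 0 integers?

8

gcd(128, 40) = 8.
By Bézout, 128·(1) + 40·(-3) = 8.
One solution: (3, 119).
General: u = 3 + 5t, v = 119 - 16t.
u ≥ 0 ⇒ t ≥ 0; v ≥ 0 ⇒ t ≤ 7. So t ∈ [0, 7]: 8 solutions.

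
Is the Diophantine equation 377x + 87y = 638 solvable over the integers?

gcd(377, 87) = 29  (377 = 4×87 + 29, 87 = 3×29).
29 divides 638, so integer solutions exist.

yes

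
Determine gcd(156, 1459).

1

gcd(1459, 156) = 1  (1459 = 9·156 + 55, 156 = 2·55 + 46, 55 = 1·46 + 9, 46 = 5·9 + 1, 9 = 9·1).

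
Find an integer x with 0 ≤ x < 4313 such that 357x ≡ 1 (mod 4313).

gcd(4313, 357) = 1.
By Bézout, 357·(1933) + 4313·(-160) = 1.
So 357·1933 ≡ 1 (mod 4313), and 1933 mod 4313 = 1933.

1933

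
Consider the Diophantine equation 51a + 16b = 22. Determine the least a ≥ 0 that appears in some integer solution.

gcd(51, 16) = 1.
1 divides 22, so solutions exist.
By Bézout, 51*(-5) + 16*(16) = 1.
Scale by 22/1 = 22: (a₀, b₀) = (-110, 352).
General solution: a = -110 + 16t, b = 352 - 51t for integer t.
a ≥ 0: smallest is -110 mod 16 = 2 (at t = 7), with b = -5.

2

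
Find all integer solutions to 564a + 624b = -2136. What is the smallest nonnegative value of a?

gcd(624, 564) = 12.
12 divides -2136, so solutions exist.
By Bézout, 564·(-21) + 624·(19) = 12.
Scale by -2136/12 = -178: (a₀, b₀) = (3738, -3382).
General solution: a = 3738 + 52t, b = -3382 - 47t for integer t.
a ≥ 0: smallest is 3738 mod 52 = 46 (at t = -71), with b = -45.

46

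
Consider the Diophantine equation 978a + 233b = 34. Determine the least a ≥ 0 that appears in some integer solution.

21

gcd(978, 233) = 1  (978 = 4·233 + 46, 233 = 5·46 + 3, 46 = 15·3 + 1, 3 = 3·1).
1 divides 34, so solutions exist.
Back-substituting, 978·(76) + 233·(-319) = 1.
Scale by 34/1 = 34: (a₀, b₀) = (2584, -10846).
General solution: a = 2584 + 233t, b = -10846 - 978t for integer t.
a ≥ 0: smallest is 2584 mod 233 = 21 (at t = -11), with b = -88.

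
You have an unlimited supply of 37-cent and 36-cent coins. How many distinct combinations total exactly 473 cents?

Need nonnegative integers with 37j + 36k = 473.
gcd(37, 36) = 1, and 37·(1) + 36·(-1) = 1.
So (j₀, k₀) = (473, -473); general j = 473 + 36t, k = -473 - 37t.
j ≥ 0 ⇒ t ≥ -13; k ≥ 0 ⇒ t ≤ -13. That's 1 value of t.

1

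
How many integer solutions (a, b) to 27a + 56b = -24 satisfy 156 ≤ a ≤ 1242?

19

gcd(56, 27) = 1  (56 = 2*27 + 2, 27 = 13*2 + 1, 2 = 2*1).
Back-substituting, 27*(27) + 56*(-13) = 1.
Scale by -24: particular solution (-648, 312); reduce a mod 56: (24, -12).
General solution: a = 24 + 56t, b = -12 - 27t for integer t.
156 ≤ 24 + 56t ≤ 1242 gives t ∈ [3, 21], which is 19 values.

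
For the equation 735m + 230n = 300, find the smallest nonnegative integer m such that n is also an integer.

22

gcd(735, 230) = 5  (735 = 3×230 + 45, 230 = 5×45 + 5, 45 = 9×5).
5 divides 300, so solutions exist.
Back-substituting, 735×(-5) + 230×(16) = 5.
Scale by 300/5 = 60: (m₀, n₀) = (-300, 960).
General solution: m = -300 + 46t, n = 960 - 147t for integer t.
m ≥ 0: smallest is -300 mod 46 = 22 (at t = 7), with n = -69.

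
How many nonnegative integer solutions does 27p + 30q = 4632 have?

17

gcd(30, 27):
  30 = 1×27 + 3
  27 = 9×3
so gcd(30, 27) = 3.
Back-substitute for Bézout coefficients:
  3 = 30 - 1×27
  ... = 27×(-1) + 30×(1)
Scale by 1544: one solution is (-1544, 1544). Reduce p mod 10: (6, 149).
General: p = 6 + 10t, q = 149 - 9t.
p ≥ 0 ⇒ t ≥ 0; q ≥ 0 ⇒ t ≤ 16. So t ∈ [0, 16]: 17 solutions.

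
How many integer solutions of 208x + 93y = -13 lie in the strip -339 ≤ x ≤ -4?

3

gcd(208, 93) = 1  (208 = 2·93 + 22, 93 = 4·22 + 5, 22 = 4·5 + 2, 5 = 2·2 + 1, 2 = 2·1).
Back-substituting, 208·(-38) + 93·(85) = 1.
Scale by -13: particular solution (494, -1105); reduce x mod 93: (29, -65).
General solution: x = 29 + 93t, y = -65 - 208t for integer t.
-339 ≤ 29 + 93t ≤ -4 gives t ∈ [-3, -1], which is 3 values.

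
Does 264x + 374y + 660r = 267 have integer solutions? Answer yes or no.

gcd(374, 264):
  374 = 1·264 + 110
  264 = 2·110 + 44
  110 = 2·44 + 22
  44 = 2·22
so gcd(374, 264) = 22.
gcd(22, 660) = 22.
22 does not divide 267 (remainder 3), so no integer solutions.

no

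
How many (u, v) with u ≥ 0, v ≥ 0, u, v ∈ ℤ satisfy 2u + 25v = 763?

gcd(25, 2) = 1.
By Bézout, 2·(-12) + 25·(1) = 1.
One solution: (19, 29).
General: u = 19 + 25t, v = 29 - 2t.
u ≥ 0 ⇒ t ≥ 0; v ≥ 0 ⇒ t ≤ 14. So t ∈ [0, 14]: 15 solutions.

15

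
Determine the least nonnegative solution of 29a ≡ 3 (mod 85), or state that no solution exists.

47

gcd(85, 29):
  85 = 2×29 + 27
  29 = 1×27 + 2
  27 = 13×2 + 1
  2 = 2×1
so gcd(85, 29) = 1.
1 divides 3, so solutions exist.
Back-substitute for Bézout coefficients:
  1 = 27 - 13×2
  ... = 29×(-41) + 85×(14)
So 29×(-41) ≡ 1 (mod 85); multiply by 3: a ≡ -123 (mod 85).
Smallest nonnegative: a = -123 mod 85 = 47.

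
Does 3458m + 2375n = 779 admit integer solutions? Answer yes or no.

gcd(3458, 2375) = 19  (3458 = 1*2375 + 1083, 2375 = 2*1083 + 209, 1083 = 5*209 + 38, 209 = 5*38 + 19, 38 = 2*19).
19 divides 779, so integer solutions exist.

yes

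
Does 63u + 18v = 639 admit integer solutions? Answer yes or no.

gcd(63, 18) = 9  (63 = 3×18 + 9, 18 = 2×9).
9 divides 639, so integer solutions exist.

yes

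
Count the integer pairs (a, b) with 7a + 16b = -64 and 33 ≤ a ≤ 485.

gcd(16, 7) = 1  (16 = 2*7 + 2, 7 = 3*2 + 1, 2 = 2*1).
Back-substituting, 7*(7) + 16*(-3) = 1.
Scale by -64: particular solution (-448, 192); reduce a mod 16: (0, -4).
General solution: a = 0 + 16t, b = -4 - 7t for integer t.
33 ≤ 0 + 16t ≤ 485 gives t ∈ [3, 30], which is 28 values.

28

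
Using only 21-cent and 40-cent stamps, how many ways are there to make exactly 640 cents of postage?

Need nonnegative integers with 21j + 40k = 640.
gcd(21, 40) = 1, and 21·(-19) + 40·(10) = 1.
So (j₀, k₀) = (-12160, 6400); general j = -12160 + 40t, k = 6400 - 21t.
j ≥ 0 ⇒ t ≥ 304; k ≥ 0 ⇒ t ≤ 304. That's 1 value of t.

1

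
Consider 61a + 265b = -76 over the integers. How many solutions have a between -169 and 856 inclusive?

gcd(265, 61) = 1  (265 = 4×61 + 21, 61 = 2×21 + 19, 21 = 1×19 + 2, 19 = 9×2 + 1, 2 = 2×1).
Back-substituting, 61×(126) + 265×(-29) = 1.
Scale by -76: particular solution (-9576, 2204); reduce a mod 265: (229, -53).
General solution: a = 229 + 265t, b = -53 - 61t for integer t.
-169 ≤ 229 + 265t ≤ 856 gives t ∈ [-1, 2], which is 4 values.

4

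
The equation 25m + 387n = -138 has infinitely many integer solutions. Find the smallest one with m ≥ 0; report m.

gcd(387, 25):
  387 = 15×25 + 12
  25 = 2×12 + 1
  12 = 12×1
so gcd(387, 25) = 1.
1 divides -138, so solutions exist.
Back-substitute for Bézout coefficients:
  1 = 25 - 2×12
  ... = 25×(31) + 387×(-2)
Scale by -138/1 = -138: (m₀, n₀) = (-4278, 276).
General solution: m = -4278 + 387t, n = 276 - 25t for integer t.
m ≥ 0: smallest is -4278 mod 387 = 366 (at t = 12), with n = -24.

366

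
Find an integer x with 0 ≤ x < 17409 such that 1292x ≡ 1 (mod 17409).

gcd(17409, 1292):
  17409 = 13*1292 + 613
  1292 = 2*613 + 66
  613 = 9*66 + 19
  66 = 3*19 + 9
  19 = 2*9 + 1
  9 = 9*1
so gcd(17409, 1292) = 1.
Back-substitute for Bézout coefficients:
  1 = 19 - 2*9
  ... = 1292*(-1846) + 17409*(137)
So 1292*-1846 ≡ 1 (mod 17409), and -1846 mod 17409 = 15563.

15563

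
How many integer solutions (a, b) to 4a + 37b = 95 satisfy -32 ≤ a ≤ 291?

gcd(37, 4):
  37 = 9*4 + 1
  4 = 4*1
so gcd(37, 4) = 1.
Back-substitute for Bézout coefficients:
  1 = 37 - 9*4
  ... = 4*(-9) + 37*(1)
Scale by 95: particular solution (-855, 95); reduce a mod 37: (33, -1).
General solution: a = 33 + 37t, b = -1 - 4t for integer t.
-32 ≤ 33 + 37t ≤ 291 gives t ∈ [-1, 6], which is 8 values.

8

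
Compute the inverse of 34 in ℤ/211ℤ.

gcd(211, 34) = 1  (211 = 6×34 + 7, 34 = 4×7 + 6, 7 = 1×6 + 1, 6 = 6×1).
Back-substituting, 34×(-31) + 211×(5) = 1.
So 34×-31 ≡ 1 (mod 211), and -31 mod 211 = 180.

180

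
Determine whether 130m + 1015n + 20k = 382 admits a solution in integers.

no

gcd(1015, 130) = 5.
gcd(5, 20) = 5.
5 does not divide 382 (remainder 2), so no integer solutions.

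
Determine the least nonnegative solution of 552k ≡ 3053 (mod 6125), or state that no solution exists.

gcd(6125, 552) = 1  (6125 = 11·552 + 53, 552 = 10·53 + 22, 53 = 2·22 + 9, 22 = 2·9 + 4, 9 = 2·4 + 1, 4 = 4·1).
1 divides 3053, so solutions exist.
Back-substituting, 552·(-1387) + 6125·(125) = 1.
So 552·(-1387) ≡ 1 (mod 6125); multiply by 3053: k ≡ -4234511 (mod 6125).
Smallest nonnegative: k = -4234511 mod 6125 = 3989.

3989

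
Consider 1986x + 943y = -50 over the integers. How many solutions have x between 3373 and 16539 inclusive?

gcd(1986, 943):
  1986 = 2·943 + 100
  943 = 9·100 + 43
  100 = 2·43 + 14
  43 = 3·14 + 1
  14 = 14·1
so gcd(1986, 943) = 1.
Back-substitute for Bézout coefficients:
  1 = 43 - 3·14
  ... = 1986·(-66) + 943·(139)
Scale by -50: particular solution (3300, -6950); reduce x mod 943: (471, -992).
General solution: x = 471 + 943t, y = -992 - 1986t for integer t.
3373 ≤ 471 + 943t ≤ 16539 gives t ∈ [4, 17], which is 14 values.

14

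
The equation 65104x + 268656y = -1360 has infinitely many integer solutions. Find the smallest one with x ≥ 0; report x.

11249

gcd(268656, 65104) = 16  (268656 = 4×65104 + 8240, 65104 = 7×8240 + 7424, 8240 = 1×7424 + 816, 7424 = 9×816 + 80, 816 = 10×80 + 16, 80 = 5×16).
16 divides -1360, so solutions exist.
Back-substituting, 65104×(-3293) + 268656×(798) = 16.
Scale by -1360/16 = -85: (x₀, y₀) = (279905, -67830).
General solution: x = 279905 + 16791t, y = -67830 - 4069t for integer t.
x ≥ 0: smallest is 279905 mod 16791 = 11249 (at t = -16), with y = -2726.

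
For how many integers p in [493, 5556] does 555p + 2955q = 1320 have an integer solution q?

gcd(2955, 555) = 15.
By Bézout, 555·(16) + 2955·(-3) = 15.
Particular solution: (29, -5).
General solution: p = 29 + 197t, q = -5 - 37t for integer t.
493 ≤ 29 + 197t ≤ 5556 gives t ∈ [3, 28], which is 26 values.

26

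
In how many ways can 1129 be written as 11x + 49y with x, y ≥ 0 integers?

gcd(49, 11) = 1  (49 = 4×11 + 5, 11 = 2×5 + 1, 5 = 5×1).
Back-substituting, 11×(9) + 49×(-2) = 1.
Scale by 1129: one solution is (10161, -2258). Reduce x mod 49: (18, 19).
General: x = 18 + 49t, y = 19 - 11t.
x ≥ 0 ⇒ t ≥ 0; y ≥ 0 ⇒ t ≤ 1. So t ∈ [0, 1]: 2 solutions.

2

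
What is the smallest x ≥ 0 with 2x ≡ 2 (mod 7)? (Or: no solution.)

1

gcd(7, 2) = 1  (7 = 3×2 + 1, 2 = 2×1).
1 divides 2, so solutions exist.
Back-substituting, 2×(-3) + 7×(1) = 1.
So 2×(-3) ≡ 1 (mod 7); multiply by 2: x ≡ -6 (mod 7).
Smallest nonnegative: x = -6 mod 7 = 1.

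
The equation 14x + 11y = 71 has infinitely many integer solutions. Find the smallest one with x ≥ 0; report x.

gcd(14, 11):
  14 = 1·11 + 3
  11 = 3·3 + 2
  3 = 1·2 + 1
  2 = 2·1
so gcd(14, 11) = 1.
1 divides 71, so solutions exist.
Back-substitute for Bézout coefficients:
  1 = 3 - 1·2
  ... = 14·(4) + 11·(-5)
Scale by 71/1 = 71: (x₀, y₀) = (284, -355).
General solution: x = 284 + 11t, y = -355 - 14t for integer t.
x ≥ 0: smallest is 284 mod 11 = 9 (at t = -25), with y = -5.

9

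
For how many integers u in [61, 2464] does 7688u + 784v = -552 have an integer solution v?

gcd(7688, 784) = 8  (7688 = 9*784 + 632, 784 = 1*632 + 152, 632 = 4*152 + 24, 152 = 6*24 + 8, 24 = 3*8).
Back-substituting, 7688*(-31) + 784*(304) = 8.
Scale by -69: particular solution (2139, -20976); reduce u mod 98: (81, -795).
General solution: u = 81 + 98t, v = -795 - 961t for integer t.
61 ≤ 81 + 98t ≤ 2464 gives t ∈ [0, 24], which is 25 values.

25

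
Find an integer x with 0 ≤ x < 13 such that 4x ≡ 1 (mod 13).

10

gcd(13, 4) = 1.
By Bézout, 4*(-3) + 13*(1) = 1.
So 4*-3 ≡ 1 (mod 13), and -3 mod 13 = 10.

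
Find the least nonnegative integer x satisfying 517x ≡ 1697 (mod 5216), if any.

gcd(5216, 517) = 1.
1 divides 1697, so solutions exist.
By Bézout, 517·(2381) + 5216·(-236) = 1.
So 517·(2381) ≡ 1 (mod 5216); multiply by 1697: x ≡ 4040557 (mod 5216).
Smallest nonnegative: x = 4040557 mod 5216 = 3373.

3373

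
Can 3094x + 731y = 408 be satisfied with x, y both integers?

yes

gcd(3094, 731) = 17  (3094 = 4×731 + 170, 731 = 4×170 + 51, 170 = 3×51 + 17, 51 = 3×17).
17 divides 408, so integer solutions exist.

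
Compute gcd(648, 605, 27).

gcd(648, 605):
  648 = 1×605 + 43
  605 = 14×43 + 3
  43 = 14×3 + 1
  3 = 3×1
so gcd(648, 605) = 1.
gcd(1, 27) = 1.

1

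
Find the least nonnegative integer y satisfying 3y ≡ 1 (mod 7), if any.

gcd(7, 3):
  7 = 2×3 + 1
  3 = 3×1
so gcd(7, 3) = 1.
1 divides 1, so solutions exist.
Back-substitute for Bézout coefficients:
  1 = 7 - 2×3
  ... = 3×(-2) + 7×(1)
So 3×(-2) ≡ 1 (mod 7); multiply by 1: y ≡ -2 (mod 7).
Smallest nonnegative: y = -2 mod 7 = 5.

5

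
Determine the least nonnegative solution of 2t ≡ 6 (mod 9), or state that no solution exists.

3

gcd(9, 2):
  9 = 4*2 + 1
  2 = 2*1
so gcd(9, 2) = 1.
1 divides 6, so solutions exist.
Back-substitute for Bézout coefficients:
  1 = 9 - 4*2
  ... = 2*(-4) + 9*(1)
So 2*(-4) ≡ 1 (mod 9); multiply by 6: t ≡ -24 (mod 9).
Smallest nonnegative: t = -24 mod 9 = 3.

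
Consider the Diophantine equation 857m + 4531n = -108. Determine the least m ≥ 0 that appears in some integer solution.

gcd(4531, 857) = 1  (4531 = 5·857 + 246, 857 = 3·246 + 119, 246 = 2·119 + 8, 119 = 14·8 + 7, 8 = 1·7 + 1, 7 = 7·1).
1 divides -108, so solutions exist.
Back-substituting, 857·(-571) + 4531·(108) = 1.
Scale by -108/1 = -108: (m₀, n₀) = (61668, -11664).
General solution: m = 61668 + 4531t, n = -11664 - 857t for integer t.
m ≥ 0: smallest is 61668 mod 4531 = 2765 (at t = -13), with n = -523.

2765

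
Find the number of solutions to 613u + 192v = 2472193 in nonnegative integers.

21

gcd(613, 192):
  613 = 3*192 + 37
  192 = 5*37 + 7
  37 = 5*7 + 2
  7 = 3*2 + 1
  2 = 2*1
so gcd(613, 192) = 1.
Back-substitute for Bézout coefficients:
  1 = 7 - 3*2
  ... = 613*(-83) + 192*(265)
Scale by 2472193: one solution is (-205192019, 655131145). Reduce u mod 192: (109, 12528).
General: u = 109 + 192t, v = 12528 - 613t.
u ≥ 0 ⇒ t ≥ 0; v ≥ 0 ⇒ t ≤ 20. So t ∈ [0, 20]: 21 solutions.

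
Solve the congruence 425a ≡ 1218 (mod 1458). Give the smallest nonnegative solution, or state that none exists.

960

gcd(1458, 425):
  1458 = 3*425 + 183
  425 = 2*183 + 59
  183 = 3*59 + 6
  59 = 9*6 + 5
  6 = 1*5 + 1
  5 = 5*1
so gcd(1458, 425) = 1.
1 divides 1218, so solutions exist.
Back-substitute for Bézout coefficients:
  1 = 6 - 1*5
  ... = 425*(-247) + 1458*(72)
So 425*(-247) ≡ 1 (mod 1458); multiply by 1218: a ≡ -300846 (mod 1458).
Smallest nonnegative: a = -300846 mod 1458 = 960.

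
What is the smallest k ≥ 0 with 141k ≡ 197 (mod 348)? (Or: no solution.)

no solution

gcd(348, 141) = 3.
3 does not divide 197, so the congruence has no solution.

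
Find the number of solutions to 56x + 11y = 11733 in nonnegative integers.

gcd(56, 11):
  56 = 5×11 + 1
  11 = 11×1
so gcd(56, 11) = 1.
Back-substitute for Bézout coefficients:
  1 = 56 - 5×11
  ... = 56×(1) + 11×(-5)
Scale by 11733: one solution is (11733, -58665). Reduce x mod 11: (7, 1031).
General: x = 7 + 11t, y = 1031 - 56t.
x ≥ 0 ⇒ t ≥ 0; y ≥ 0 ⇒ t ≤ 18. So t ∈ [0, 18]: 19 solutions.

19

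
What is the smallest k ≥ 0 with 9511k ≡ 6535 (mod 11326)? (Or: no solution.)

5675

gcd(11326, 9511) = 1  (11326 = 1×9511 + 1815, 9511 = 5×1815 + 436, 1815 = 4×436 + 71, 436 = 6×71 + 10, 71 = 7×10 + 1, 10 = 10×1).
1 divides 6535, so solutions exist.
Back-substituting, 9511×(-1117) + 11326×(938) = 1.
So 9511×(-1117) ≡ 1 (mod 11326); multiply by 6535: k ≡ -7299595 (mod 11326).
Smallest nonnegative: k = -7299595 mod 11326 = 5675.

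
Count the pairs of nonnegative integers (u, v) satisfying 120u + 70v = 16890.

20

gcd(120, 70) = 10.
By Bézout, 120·(3) + 70·(-5) = 10.
One solution: (6, 231).
General: u = 6 + 7t, v = 231 - 12t.
u ≥ 0 ⇒ t ≥ 0; v ≥ 0 ⇒ t ≤ 19. So t ∈ [0, 19]: 20 solutions.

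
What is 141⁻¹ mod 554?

gcd(554, 141):
  554 = 3*141 + 131
  141 = 1*131 + 10
  131 = 13*10 + 1
  10 = 10*1
so gcd(554, 141) = 1.
Back-substitute for Bézout coefficients:
  1 = 131 - 13*10
  ... = 141*(-55) + 554*(14)
So 141*-55 ≡ 1 (mod 554), and -55 mod 554 = 499.

499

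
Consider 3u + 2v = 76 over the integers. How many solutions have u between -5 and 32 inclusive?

gcd(3, 2):
  3 = 1×2 + 1
  2 = 2×1
so gcd(3, 2) = 1.
Back-substitute for Bézout coefficients:
  1 = 3 - 1×2
  ... = 3×(1) + 2×(-1)
Scale by 76: particular solution (76, -76); reduce u mod 2: (0, 38).
General solution: u = 0 + 2t, v = 38 - 3t for integer t.
-5 ≤ 0 + 2t ≤ 32 gives t ∈ [-2, 16], which is 19 values.

19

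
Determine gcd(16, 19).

gcd(19, 16) = 1  (19 = 1×16 + 3, 16 = 5×3 + 1, 3 = 3×1).

1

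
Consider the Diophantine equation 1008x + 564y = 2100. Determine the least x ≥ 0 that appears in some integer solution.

gcd(1008, 564):
  1008 = 1*564 + 444
  564 = 1*444 + 120
  444 = 3*120 + 84
  120 = 1*84 + 36
  84 = 2*36 + 12
  36 = 3*12
so gcd(1008, 564) = 12.
12 divides 2100, so solutions exist.
Back-substitute for Bézout coefficients:
  12 = 84 - 2*36
  ... = 1008*(14) + 564*(-25)
Scale by 2100/12 = 175: (x₀, y₀) = (2450, -4375).
General solution: x = 2450 + 47t, y = -4375 - 84t for integer t.
x ≥ 0: smallest is 2450 mod 47 = 6 (at t = -52), with y = -7.

6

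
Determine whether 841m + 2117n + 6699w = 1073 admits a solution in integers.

yes

gcd(2117, 841) = 29  (2117 = 2*841 + 435, 841 = 1*435 + 406, 435 = 1*406 + 29, 406 = 14*29).
gcd(29, 6699) = 29.
29 divides 1073, so integer solutions exist.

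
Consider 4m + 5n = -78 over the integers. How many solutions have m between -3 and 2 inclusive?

1

gcd(5, 4) = 1  (5 = 1×4 + 1, 4 = 4×1).
Back-substituting, 4×(-1) + 5×(1) = 1.
Scale by -78: particular solution (78, -78); reduce m mod 5: (3, -18).
General solution: m = 3 + 5t, n = -18 - 4t for integer t.
-3 ≤ 3 + 5t ≤ 2 gives t ∈ [-1, -1], which is 1 value.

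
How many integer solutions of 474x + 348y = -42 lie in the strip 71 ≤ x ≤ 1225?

gcd(474, 348) = 6  (474 = 1*348 + 126, 348 = 2*126 + 96, 126 = 1*96 + 30, 96 = 3*30 + 6, 30 = 5*6).
Back-substituting, 474*(-11) + 348*(15) = 6.
Scale by -7: particular solution (77, -105); reduce x mod 58: (19, -26).
General solution: x = 19 + 58t, y = -26 - 79t for integer t.
71 ≤ 19 + 58t ≤ 1225 gives t ∈ [1, 20], which is 20 values.

20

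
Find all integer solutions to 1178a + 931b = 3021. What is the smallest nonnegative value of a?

16

gcd(1178, 931):
  1178 = 1*931 + 247
  931 = 3*247 + 190
  247 = 1*190 + 57
  190 = 3*57 + 19
  57 = 3*19
so gcd(1178, 931) = 19.
19 divides 3021, so solutions exist.
Back-substitute for Bézout coefficients:
  19 = 190 - 3*57
  ... = 1178*(-15) + 931*(19)
Scale by 3021/19 = 159: (a₀, b₀) = (-2385, 3021).
General solution: a = -2385 + 49t, b = 3021 - 62t for integer t.
a ≥ 0: smallest is -2385 mod 49 = 16 (at t = 49), with b = -17.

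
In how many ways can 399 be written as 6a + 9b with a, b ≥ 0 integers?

22

gcd(9, 6):
  9 = 1·6 + 3
  6 = 2·3
so gcd(9, 6) = 3.
Back-substitute for Bézout coefficients:
  3 = 9 - 1·6
  ... = 6·(-1) + 9·(1)
Scale by 133: one solution is (-133, 133). Reduce a mod 3: (2, 43).
General: a = 2 + 3t, b = 43 - 2t.
a ≥ 0 ⇒ t ≥ 0; b ≥ 0 ⇒ t ≤ 21. So t ∈ [0, 21]: 22 solutions.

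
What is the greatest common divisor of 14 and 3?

gcd(14, 3):
  14 = 4×3 + 2
  3 = 1×2 + 1
  2 = 2×1
so gcd(14, 3) = 1.

1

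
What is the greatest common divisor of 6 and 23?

1

gcd(23, 6) = 1  (23 = 3·6 + 5, 6 = 1·5 + 1, 5 = 5·1).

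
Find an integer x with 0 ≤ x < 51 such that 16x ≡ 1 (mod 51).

16

gcd(51, 16) = 1.
By Bézout, 16·(16) + 51·(-5) = 1.
So 16·16 ≡ 1 (mod 51), and 16 mod 51 = 16.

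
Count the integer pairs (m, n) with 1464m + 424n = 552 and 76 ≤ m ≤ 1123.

20

gcd(1464, 424) = 8.
By Bézout, 1464*(-11) + 424*(38) = 8.
Particular solution: (36, -123).
General solution: m = 36 + 53t, n = -123 - 183t for integer t.
76 ≤ 36 + 53t ≤ 1123 gives t ∈ [1, 20], which is 20 values.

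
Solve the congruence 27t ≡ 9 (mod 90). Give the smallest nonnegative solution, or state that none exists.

gcd(90, 27) = 9  (90 = 3×27 + 9, 27 = 3×9).
9 divides 9, so solutions exist.
Back-substituting, 27×(-3) + 90×(1) = 9.
So 27×(-3) ≡ 9 (mod 90); multiply by 1: t ≡ -3 (mod 10).
Smallest nonnegative: t = -3 mod 10 = 7.

7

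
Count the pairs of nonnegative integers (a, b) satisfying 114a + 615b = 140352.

gcd(615, 114) = 3.
By Bézout, 114*(27) + 615*(-5) = 3.
One solution: (163, 198).
General: a = 163 + 205t, b = 198 - 38t.
a ≥ 0 ⇒ t ≥ 0; b ≥ 0 ⇒ t ≤ 5. So t ∈ [0, 5]: 6 solutions.

6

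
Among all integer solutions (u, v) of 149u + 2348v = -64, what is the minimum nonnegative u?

gcd(2348, 149) = 1.
1 divides -64, so solutions exist.
By Bézout, 149*(457) + 2348*(-29) = 1.
Scale by -64/1 = -64: (u₀, v₀) = (-29248, 1856).
General solution: u = -29248 + 2348t, v = 1856 - 149t for integer t.
u ≥ 0: smallest is -29248 mod 2348 = 1276 (at t = 13), with v = -81.

1276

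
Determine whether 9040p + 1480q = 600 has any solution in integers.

gcd(9040, 1480):
  9040 = 6·1480 + 160
  1480 = 9·160 + 40
  160 = 4·40
so gcd(9040, 1480) = 40.
40 divides 600, so integer solutions exist.

yes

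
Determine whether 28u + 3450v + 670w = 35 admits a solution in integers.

no

gcd(3450, 28) = 2  (3450 = 123·28 + 6, 28 = 4·6 + 4, 6 = 1·4 + 2, 4 = 2·2).
gcd(2, 670) = 2.
2 does not divide 35 (remainder 1), so no integer solutions.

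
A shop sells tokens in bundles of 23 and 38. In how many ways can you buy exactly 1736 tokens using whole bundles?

2

Need nonnegative integers with 23j + 38k = 1736.
gcd(23, 38) = 1, and 23·(5) + 38·(-3) = 1.
So (j₀, k₀) = (8680, -5208); general j = 8680 + 38t, k = -5208 - 23t.
j ≥ 0 ⇒ t ≥ -228; k ≥ 0 ⇒ t ≤ -227. That's 2 values of t.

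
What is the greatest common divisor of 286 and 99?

gcd(286, 99):
  286 = 2*99 + 88
  99 = 1*88 + 11
  88 = 8*11
so gcd(286, 99) = 11.

11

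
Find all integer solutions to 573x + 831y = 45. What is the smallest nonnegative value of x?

gcd(831, 573):
  831 = 1×573 + 258
  573 = 2×258 + 57
  258 = 4×57 + 30
  57 = 1×30 + 27
  30 = 1×27 + 3
  27 = 9×3
so gcd(831, 573) = 3.
3 divides 45, so solutions exist.
Back-substitute for Bézout coefficients:
  3 = 30 - 1×27
  ... = 573×(-29) + 831×(20)
Scale by 45/3 = 15: (x₀, y₀) = (-435, 300).
General solution: x = -435 + 277t, y = 300 - 191t for integer t.
x ≥ 0: smallest is -435 mod 277 = 119 (at t = 2), with y = -82.

119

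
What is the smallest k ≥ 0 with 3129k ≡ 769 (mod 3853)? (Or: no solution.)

gcd(3853, 3129) = 1.
1 divides 769, so solutions exist.
By Bézout, 3129*(-463) + 3853*(376) = 1.
So 3129*(-463) ≡ 1 (mod 3853); multiply by 769: k ≡ -356047 (mod 3853).
Smallest nonnegative: k = -356047 mod 3853 = 2282.

2282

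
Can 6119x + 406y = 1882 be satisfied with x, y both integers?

no

gcd(6119, 406):
  6119 = 15*406 + 29
  406 = 14*29
so gcd(6119, 406) = 29.
29 does not divide 1882 (remainder 26), so no integer solutions.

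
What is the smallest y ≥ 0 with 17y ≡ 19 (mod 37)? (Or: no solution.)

gcd(37, 17) = 1.
1 divides 19, so solutions exist.
By Bézout, 17×(-13) + 37×(6) = 1.
So 17×(-13) ≡ 1 (mod 37); multiply by 19: y ≡ -247 (mod 37).
Smallest nonnegative: y = -247 mod 37 = 12.

12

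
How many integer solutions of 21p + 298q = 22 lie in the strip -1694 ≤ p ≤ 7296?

30

gcd(298, 21) = 1  (298 = 14*21 + 4, 21 = 5*4 + 1, 4 = 4*1).
Back-substituting, 21*(71) + 298*(-5) = 1.
Scale by 22: particular solution (1562, -110); reduce p mod 298: (72, -5).
General solution: p = 72 + 298t, q = -5 - 21t for integer t.
-1694 ≤ 72 + 298t ≤ 7296 gives t ∈ [-5, 24], which is 30 values.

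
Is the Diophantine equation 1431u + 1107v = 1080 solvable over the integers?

yes

gcd(1431, 1107) = 27  (1431 = 1·1107 + 324, 1107 = 3·324 + 135, 324 = 2·135 + 54, 135 = 2·54 + 27, 54 = 2·27).
27 divides 1080, so integer solutions exist.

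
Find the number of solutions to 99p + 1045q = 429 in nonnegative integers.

gcd(1045, 99) = 11  (1045 = 10·99 + 55, 99 = 1·55 + 44, 55 = 1·44 + 11, 44 = 4·11).
Back-substituting, 99·(-21) + 1045·(2) = 11.
Scale by 39: one solution is (-819, 78). Reduce p mod 95: (36, -3).
General: p = 36 + 95t, q = -3 - 9t.
p ≥ 0 ⇒ t ≥ 0; q ≥ 0 ⇒ t ≤ -1. So t ∈ [0, -1]: 0 solutions.

0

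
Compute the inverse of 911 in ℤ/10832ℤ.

gcd(10832, 911) = 1  (10832 = 11×911 + 811, 911 = 1×811 + 100, 811 = 8×100 + 11, 100 = 9×11 + 1, 11 = 11×1).
Back-substituting, 911×(975) + 10832×(-82) = 1.
So 911×975 ≡ 1 (mod 10832), and 975 mod 10832 = 975.

975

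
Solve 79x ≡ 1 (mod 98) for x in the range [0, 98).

67

gcd(98, 79) = 1  (98 = 1×79 + 19, 79 = 4×19 + 3, 19 = 6×3 + 1, 3 = 3×1).
Back-substituting, 79×(-31) + 98×(25) = 1.
So 79×-31 ≡ 1 (mod 98), and -31 mod 98 = 67.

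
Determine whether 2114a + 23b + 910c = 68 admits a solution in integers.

gcd(2114, 23) = 1.
gcd(1, 910) = 1.
1 divides 68, so integer solutions exist.

yes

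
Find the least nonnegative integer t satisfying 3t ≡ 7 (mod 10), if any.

9

gcd(10, 3) = 1.
1 divides 7, so solutions exist.
By Bézout, 3×(-3) + 10×(1) = 1.
So 3×(-3) ≡ 1 (mod 10); multiply by 7: t ≡ -21 (mod 10).
Smallest nonnegative: t = -21 mod 10 = 9.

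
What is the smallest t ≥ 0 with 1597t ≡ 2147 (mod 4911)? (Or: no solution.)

2852

gcd(4911, 1597) = 1  (4911 = 3×1597 + 120, 1597 = 13×120 + 37, 120 = 3×37 + 9, 37 = 4×9 + 1, 9 = 9×1).
1 divides 2147, so solutions exist.
Back-substituting, 1597×(532) + 4911×(-173) = 1.
So 1597×(532) ≡ 1 (mod 4911); multiply by 2147: t ≡ 1142204 (mod 4911).
Smallest nonnegative: t = 1142204 mod 4911 = 2852.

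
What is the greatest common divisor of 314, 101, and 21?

1

gcd(314, 101):
  314 = 3*101 + 11
  101 = 9*11 + 2
  11 = 5*2 + 1
  2 = 2*1
so gcd(314, 101) = 1.
gcd(1, 21) = 1.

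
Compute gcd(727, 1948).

1

gcd(1948, 727):
  1948 = 2*727 + 494
  727 = 1*494 + 233
  494 = 2*233 + 28
  233 = 8*28 + 9
  28 = 3*9 + 1
  9 = 9*1
so gcd(1948, 727) = 1.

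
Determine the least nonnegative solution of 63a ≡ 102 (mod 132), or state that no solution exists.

gcd(132, 63):
  132 = 2·63 + 6
  63 = 10·6 + 3
  6 = 2·3
so gcd(132, 63) = 3.
3 divides 102, so solutions exist.
Back-substitute for Bézout coefficients:
  3 = 63 - 10·6
  ... = 63·(21) + 132·(-10)
So 63·(21) ≡ 3 (mod 132); multiply by 34: a ≡ 714 (mod 44).
Smallest nonnegative: a = 714 mod 44 = 10.

10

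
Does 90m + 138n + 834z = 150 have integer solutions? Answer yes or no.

gcd(138, 90) = 6.
gcd(6, 834) = 6.
6 divides 150, so integer solutions exist.

yes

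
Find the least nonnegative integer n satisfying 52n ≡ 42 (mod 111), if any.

99

gcd(111, 52) = 1  (111 = 2·52 + 7, 52 = 7·7 + 3, 7 = 2·3 + 1, 3 = 3·1).
1 divides 42, so solutions exist.
Back-substituting, 52·(-32) + 111·(15) = 1.
So 52·(-32) ≡ 1 (mod 111); multiply by 42: n ≡ -1344 (mod 111).
Smallest nonnegative: n = -1344 mod 111 = 99.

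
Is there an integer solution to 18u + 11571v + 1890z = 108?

yes

gcd(11571, 18):
  11571 = 642×18 + 15
  18 = 1×15 + 3
  15 = 5×3
so gcd(11571, 18) = 3.
gcd(3, 1890) = 3.
3 divides 108, so integer solutions exist.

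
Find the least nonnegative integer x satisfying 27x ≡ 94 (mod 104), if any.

42

gcd(104, 27) = 1.
1 divides 94, so solutions exist.
By Bézout, 27×(27) + 104×(-7) = 1.
So 27×(27) ≡ 1 (mod 104); multiply by 94: x ≡ 2538 (mod 104).
Smallest nonnegative: x = 2538 mod 104 = 42.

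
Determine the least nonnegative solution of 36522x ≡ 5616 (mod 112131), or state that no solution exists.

gcd(112131, 36522) = 9.
9 divides 5616, so solutions exist.
By Bézout, 36522·(-3847) + 112131·(1253) = 9.
So 36522·(-3847) ≡ 9 (mod 112131); multiply by 624: x ≡ -2400528 (mod 12459).
Smallest nonnegative: x = -2400528 mod 12459 = 4059.

4059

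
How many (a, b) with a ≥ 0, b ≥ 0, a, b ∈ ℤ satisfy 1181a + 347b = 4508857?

11

gcd(1181, 347) = 1.
By Bézout, 1181·(-57) + 347·(194) = 1.
One solution: (7, 12970).
General: a = 7 + 347t, b = 12970 - 1181t.
a ≥ 0 ⇒ t ≥ 0; b ≥ 0 ⇒ t ≤ 10. So t ∈ [0, 10]: 11 solutions.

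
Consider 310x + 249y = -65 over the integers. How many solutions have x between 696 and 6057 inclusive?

gcd(310, 249) = 1.
By Bézout, 310·(49) + 249·(-61) = 1.
Particular solution: (52, -65).
General solution: x = 52 + 249t, y = -65 - 310t for integer t.
696 ≤ 52 + 249t ≤ 6057 gives t ∈ [3, 24], which is 22 values.

22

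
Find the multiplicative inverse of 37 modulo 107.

81

gcd(107, 37):
  107 = 2×37 + 33
  37 = 1×33 + 4
  33 = 8×4 + 1
  4 = 4×1
so gcd(107, 37) = 1.
Back-substitute for Bézout coefficients:
  1 = 33 - 8×4
  ... = 37×(-26) + 107×(9)
So 37×-26 ≡ 1 (mod 107), and -26 mod 107 = 81.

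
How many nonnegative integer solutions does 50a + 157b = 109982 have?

gcd(157, 50):
  157 = 3·50 + 7
  50 = 7·7 + 1
  7 = 7·1
so gcd(157, 50) = 1.
Back-substitute for Bézout coefficients:
  1 = 50 - 7·7
  ... = 50·(22) + 157·(-7)
Scale by 109982: one solution is (2419604, -769874). Reduce a mod 157: (77, 676).
General: a = 77 + 157t, b = 676 - 50t.
a ≥ 0 ⇒ t ≥ 0; b ≥ 0 ⇒ t ≤ 13. So t ∈ [0, 13]: 14 solutions.

14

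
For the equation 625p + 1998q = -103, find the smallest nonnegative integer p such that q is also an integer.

gcd(1998, 625) = 1.
1 divides -103, so solutions exist.
By Bézout, 625*(601) + 1998*(-188) = 1.
Scale by -103/1 = -103: (p₀, q₀) = (-61903, 19364).
General solution: p = -61903 + 1998t, q = 19364 - 625t for integer t.
p ≥ 0: smallest is -61903 mod 1998 = 35 (at t = 31), with q = -11.

35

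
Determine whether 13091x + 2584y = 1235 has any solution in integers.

gcd(13091, 2584):
  13091 = 5×2584 + 171
  2584 = 15×171 + 19
  171 = 9×19
so gcd(13091, 2584) = 19.
19 divides 1235, so integer solutions exist.

yes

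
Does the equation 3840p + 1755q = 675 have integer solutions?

yes

gcd(3840, 1755):
  3840 = 2·1755 + 330
  1755 = 5·330 + 105
  330 = 3·105 + 15
  105 = 7·15
so gcd(3840, 1755) = 15.
15 divides 675, so integer solutions exist.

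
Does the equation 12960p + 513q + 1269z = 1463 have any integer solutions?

gcd(12960, 513) = 27  (12960 = 25·513 + 135, 513 = 3·135 + 108, 135 = 1·108 + 27, 108 = 4·27).
gcd(27, 1269) = 27.
27 does not divide 1463 (remainder 5), so no integer solutions.

no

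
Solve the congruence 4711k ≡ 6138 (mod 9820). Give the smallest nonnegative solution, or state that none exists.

gcd(9820, 4711) = 1.
1 divides 6138, so solutions exist.
By Bézout, 4711*(-1209) + 9820*(580) = 1.
So 4711*(-1209) ≡ 1 (mod 9820); multiply by 6138: k ≡ -7420842 (mod 9820).
Smallest nonnegative: k = -7420842 mod 9820 = 3078.

3078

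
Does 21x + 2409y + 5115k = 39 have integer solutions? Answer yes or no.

gcd(2409, 21) = 3  (2409 = 114×21 + 15, 21 = 1×15 + 6, 15 = 2×6 + 3, 6 = 2×3).
gcd(3, 5115) = 3.
3 divides 39, so integer solutions exist.

yes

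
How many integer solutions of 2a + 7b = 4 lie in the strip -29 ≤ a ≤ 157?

gcd(7, 2) = 1  (7 = 3×2 + 1, 2 = 2×1).
Back-substituting, 2×(-3) + 7×(1) = 1.
Scale by 4: particular solution (-12, 4); reduce a mod 7: (2, 0).
General solution: a = 2 + 7t, b = 0 - 2t for integer t.
-29 ≤ 2 + 7t ≤ 157 gives t ∈ [-4, 22], which is 27 values.

27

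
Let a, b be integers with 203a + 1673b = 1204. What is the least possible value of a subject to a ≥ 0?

179

gcd(1673, 203):
  1673 = 8×203 + 49
  203 = 4×49 + 7
  49 = 7×7
so gcd(1673, 203) = 7.
7 divides 1204, so solutions exist.
Back-substitute for Bézout coefficients:
  7 = 203 - 4×49
  ... = 203×(33) + 1673×(-4)
Scale by 1204/7 = 172: (a₀, b₀) = (5676, -688).
General solution: a = 5676 + 239t, b = -688 - 29t for integer t.
a ≥ 0: smallest is 5676 mod 239 = 179 (at t = -23), with b = -21.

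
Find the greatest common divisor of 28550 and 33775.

gcd(33775, 28550) = 25  (33775 = 1×28550 + 5225, 28550 = 5×5225 + 2425, 5225 = 2×2425 + 375, 2425 = 6×375 + 175, 375 = 2×175 + 25, 175 = 7×25).

25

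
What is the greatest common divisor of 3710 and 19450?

gcd(19450, 3710) = 10  (19450 = 5·3710 + 900, 3710 = 4·900 + 110, 900 = 8·110 + 20, 110 = 5·20 + 10, 20 = 2·10).

10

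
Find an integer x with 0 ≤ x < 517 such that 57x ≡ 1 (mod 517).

127

gcd(517, 57) = 1  (517 = 9×57 + 4, 57 = 14×4 + 1, 4 = 4×1).
Back-substituting, 57×(127) + 517×(-14) = 1.
So 57×127 ≡ 1 (mod 517), and 127 mod 517 = 127.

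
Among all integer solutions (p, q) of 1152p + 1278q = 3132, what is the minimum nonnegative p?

36

gcd(1278, 1152) = 18  (1278 = 1*1152 + 126, 1152 = 9*126 + 18, 126 = 7*18).
18 divides 3132, so solutions exist.
Back-substituting, 1152*(10) + 1278*(-9) = 18.
Scale by 3132/18 = 174: (p₀, q₀) = (1740, -1566).
General solution: p = 1740 + 71t, q = -1566 - 64t for integer t.
p ≥ 0: smallest is 1740 mod 71 = 36 (at t = -24), with q = -30.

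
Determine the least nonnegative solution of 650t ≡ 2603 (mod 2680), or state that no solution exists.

gcd(2680, 650):
  2680 = 4×650 + 80
  650 = 8×80 + 10
  80 = 8×10
so gcd(2680, 650) = 10.
10 does not divide 2603, so the congruence has no solution.

no solution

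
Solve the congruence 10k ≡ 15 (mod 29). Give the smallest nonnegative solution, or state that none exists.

gcd(29, 10) = 1  (29 = 2*10 + 9, 10 = 1*9 + 1, 9 = 9*1).
1 divides 15, so solutions exist.
Back-substituting, 10*(3) + 29*(-1) = 1.
So 10*(3) ≡ 1 (mod 29); multiply by 15: k ≡ 45 (mod 29).
Smallest nonnegative: k = 45 mod 29 = 16.

16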